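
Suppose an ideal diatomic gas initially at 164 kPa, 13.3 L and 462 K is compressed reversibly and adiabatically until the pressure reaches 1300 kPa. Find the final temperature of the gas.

835 K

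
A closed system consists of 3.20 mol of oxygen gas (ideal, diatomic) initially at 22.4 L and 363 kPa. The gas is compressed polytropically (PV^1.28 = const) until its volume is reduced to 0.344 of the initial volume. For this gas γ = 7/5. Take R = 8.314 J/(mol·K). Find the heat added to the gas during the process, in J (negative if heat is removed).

T₁ = P₁V₁/(nR) = 363×22.4/(3.20×8.314) = 306 K.
Polytropic n=1.28: T₂ = T₁(V₁/V₂)^(n−1) = 306×(2.91)^0.28 = 412 K; P₂ = P₁(V₁/V₂)^n = 1420 kPa.
W = (P₁V₁−P₂V₂)/(n−1) = (363×22.4−1420×7.71)/0.28 = -10100 J.
ΔU = nCvΔT = 3.20×20.8×(412−306) = 7080 J.
Q = ΔU + W = -3030 J.

-3030 J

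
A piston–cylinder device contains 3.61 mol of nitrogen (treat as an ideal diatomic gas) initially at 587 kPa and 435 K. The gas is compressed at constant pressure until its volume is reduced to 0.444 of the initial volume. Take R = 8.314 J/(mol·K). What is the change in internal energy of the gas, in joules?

-18100 J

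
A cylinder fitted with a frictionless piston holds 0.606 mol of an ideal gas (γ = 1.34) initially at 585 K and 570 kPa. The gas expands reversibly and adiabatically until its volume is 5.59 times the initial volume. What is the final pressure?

V₁ = nRT₁/P₁ = 0.606×8.314×585/570 = 5.17 L.
Adiabatic: TV^(γ−1) = const ⇒ T₂ = 585×(0.179)^0.340 = 326 K; PV^γ = const ⇒ P₂ = 56.8 kPa.

56.8 kPa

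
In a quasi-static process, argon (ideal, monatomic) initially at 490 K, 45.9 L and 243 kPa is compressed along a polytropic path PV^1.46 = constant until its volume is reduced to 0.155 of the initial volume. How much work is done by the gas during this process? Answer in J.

-32900 J

n = P₁V₁/(RT₁) = 243×45.9/(8.314×490) = 2.74 mol.
Polytropic n=1.46: T₂ = T₁(V₁/V₂)^(n−1) = 490×(6.45)^0.46 = 1160 K; P₂ = P₁(V₁/V₂)^n = 3700 kPa.
W = (P₁V₁−P₂V₂)/(n−1) = (243×45.9−3700×7.11)/0.46 = -32900 J.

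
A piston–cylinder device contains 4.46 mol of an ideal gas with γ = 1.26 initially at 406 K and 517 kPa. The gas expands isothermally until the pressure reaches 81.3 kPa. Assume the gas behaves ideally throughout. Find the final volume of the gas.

V₁ = nRT₁/P₁ = 4.46×8.314×406/517 = 29.1 L.
Isothermal: T stays 406 K; PV = const ⇒ V₂ = 185 L, P₂ = 81.3 kPa.

185 L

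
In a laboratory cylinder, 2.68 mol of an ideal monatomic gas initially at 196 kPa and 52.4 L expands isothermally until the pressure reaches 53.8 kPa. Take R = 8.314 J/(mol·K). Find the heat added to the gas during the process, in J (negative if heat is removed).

T₁ = P₁V₁/(nR) = 196×52.4/(2.68×8.314) = 461 K.
Isothermal: T stays 461 K; PV = const ⇒ V₂ = 191 L, P₂ = 53.8 kPa.
ΔU = 0 (ideal gas, T constant).
W = nRT ln(V₂/V₁) = 2.68×8.314×461×ln(3.64) = 13300 J.
Q = ΔU + W = 13300 J.

13300 J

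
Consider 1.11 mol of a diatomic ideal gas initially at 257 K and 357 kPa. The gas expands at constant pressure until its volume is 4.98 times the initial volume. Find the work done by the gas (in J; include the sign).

9440 J

V₁ = nRT₁/P₁ = 1.11×8.314×257/357 = 6.64 L.
Isobaric: P stays 357 kPa; V/T = const ⇒ T₂ = 1280 K, V₂ = 33.1 L.
W = PΔV = 357×(33.1−6.64) kPa·L = 9440 J.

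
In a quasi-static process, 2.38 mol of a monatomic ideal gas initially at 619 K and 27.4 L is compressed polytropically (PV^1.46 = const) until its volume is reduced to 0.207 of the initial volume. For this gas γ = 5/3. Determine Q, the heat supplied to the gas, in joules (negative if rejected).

-8780 J

P₁ = nRT₁/V₁ = 2.38×8.314×619/27.4 = 447 kPa.
Polytropic n=1.46: T₂ = T₁(V₁/V₂)^(n−1) = 619×(4.83)^0.46 = 1280 K; P₂ = P₁(V₁/V₂)^n = 4460 kPa.
W = (P₁V₁−P₂V₂)/(n−1) = (447×27.4−4460×5.67)/0.46 = -28300 J.
ΔU = nCvΔT = 2.38×12.5×(1280−619) = 19500 J.
Q = ΔU + W = -8780 J.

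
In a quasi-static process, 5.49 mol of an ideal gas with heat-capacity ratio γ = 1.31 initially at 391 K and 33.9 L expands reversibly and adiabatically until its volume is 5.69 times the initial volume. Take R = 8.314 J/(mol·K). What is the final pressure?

54.0 kPa

P₁ = nRT₁/V₁ = 5.49×8.314×391/33.9 = 526 kPa.
Adiabatic: TV^(γ−1) = const ⇒ T₂ = 391×(0.176)^0.310 = 228 K; PV^γ = const ⇒ P₂ = 54.0 kPa.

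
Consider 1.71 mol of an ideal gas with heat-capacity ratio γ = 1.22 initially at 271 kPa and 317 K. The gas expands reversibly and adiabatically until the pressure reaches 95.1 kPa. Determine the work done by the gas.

V₁ = nRT₁/P₁ = 1.71×8.314×317/271 = 16.6 L.
Adiabatic: T₂/T₁ = (P₂/P₁)^((γ−1)/γ) ⇒ T₂ = 317×(0.351)^0.180 = 262 K; V₂ = 39.2 L.
ΔU = nCvΔT = 1.71×37.8×(262−317) = -3530 J.
Q = 0 for an adiabatic process, so W = −ΔU = 3530 J.

3530 J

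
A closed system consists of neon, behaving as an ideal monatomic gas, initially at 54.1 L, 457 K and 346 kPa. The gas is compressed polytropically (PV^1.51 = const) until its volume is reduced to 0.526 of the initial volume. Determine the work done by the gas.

-14200 J

n = P₁V₁/(RT₁) = 346×54.1/(8.314×457) = 4.93 mol.
Polytropic n=1.51: T₂ = T₁(V₁/V₂)^(n−1) = 457×(1.90)^0.51 = 634 K; P₂ = P₁(V₁/V₂)^n = 913 kPa.
W = (P₁V₁−P₂V₂)/(n−1) = (346×54.1−913×28.5)/0.51 = -14200 J.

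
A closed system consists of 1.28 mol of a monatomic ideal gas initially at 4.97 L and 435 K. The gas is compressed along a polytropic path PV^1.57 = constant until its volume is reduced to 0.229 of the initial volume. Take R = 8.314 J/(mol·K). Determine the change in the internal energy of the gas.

P₁ = nRT₁/V₁ = 1.28×8.314×435/4.97 = 931 kPa.
Polytropic n=1.57: T₂ = T₁(V₁/V₂)^(n−1) = 435×(4.37)^0.57 = 1010 K; P₂ = P₁(V₁/V₂)^n = 9420 kPa.
For an ideal gas ΔU = nCvΔT with Cv = (3/2)R = 12.5 J/(mol·K).
ΔU = 1.28×12.5×(1010−435) = 9140 J.

9140 J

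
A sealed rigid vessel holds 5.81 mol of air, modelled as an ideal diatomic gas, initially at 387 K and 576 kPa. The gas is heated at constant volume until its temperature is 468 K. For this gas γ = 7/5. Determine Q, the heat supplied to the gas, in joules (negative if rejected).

9780 J

V₁ = nRT₁/P₁ = 5.81×8.314×387/576 = 32.5 L.
Isochoric: V stays 32.5 L; P/T = const ⇒ T₂ = 468 K, P₂ = 697 kPa.
W = 0 (no volume change).
ΔU = nCvΔT = 5.81×20.8×(468−387) = 9780 J.
Q = ΔU = 9780 J.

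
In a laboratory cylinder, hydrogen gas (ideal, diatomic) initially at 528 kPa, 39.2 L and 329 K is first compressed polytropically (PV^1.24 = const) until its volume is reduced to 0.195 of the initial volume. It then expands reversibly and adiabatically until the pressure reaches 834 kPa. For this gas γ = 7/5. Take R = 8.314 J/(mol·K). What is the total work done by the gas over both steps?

-13700 J

n = P₁V₁/(RT₁) = 528×39.2/(8.314×329) = 7.57 mol.
Step 1 — Polytropic n=1.24: T₂ = T₁(V₁/V₂)^(n−1) = 329×(5.13)^0.24 = 487 K; P₂ = P₁(V₁/V₂)^n = 4010 kPa.
W = (P₁V₁−P₂V₂)/(n−1) = (528×39.2−4010×7.64)/0.24 = -41400 J.
ΔU = nCvΔT = 7.57×20.8×(487−329) = 24900 J.
Q = ΔU + W = -16600 J.
State after step 1: P = 4010 kPa, V = 7.64 L, T = 487 K.
Step 2 — Adiabatic: T₂/T₁ = (P₂/P₁)^((γ−1)/γ) ⇒ T₂ = 487×(0.208)^0.286 = 311 K; V₂ = 23.5 L.
ΔU = nCvΔT = 7.57×20.8×(311−487) = -27700 J.
Q = 0 for an adiabatic process, so W = −ΔU = 27700 J.
Net over both steps: W = -13700 J, Q = -16600 J, ΔU = -2830 J.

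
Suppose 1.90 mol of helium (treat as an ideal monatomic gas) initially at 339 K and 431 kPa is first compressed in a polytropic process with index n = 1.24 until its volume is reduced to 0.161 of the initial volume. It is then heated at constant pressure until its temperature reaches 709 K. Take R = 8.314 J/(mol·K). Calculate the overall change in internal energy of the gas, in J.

8770 J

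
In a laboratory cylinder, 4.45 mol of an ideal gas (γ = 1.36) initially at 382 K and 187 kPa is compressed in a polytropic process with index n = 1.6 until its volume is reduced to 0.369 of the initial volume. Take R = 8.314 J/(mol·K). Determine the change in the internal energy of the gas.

32100 J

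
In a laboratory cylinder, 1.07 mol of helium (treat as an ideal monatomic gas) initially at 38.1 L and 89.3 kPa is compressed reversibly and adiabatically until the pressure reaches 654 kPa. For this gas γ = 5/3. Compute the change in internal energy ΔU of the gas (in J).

6210 J

T₁ = P₁V₁/(nR) = 89.3×38.1/(1.07×8.314) = 382 K.
Adiabatic: T₂/T₁ = (P₂/P₁)^((γ−1)/γ) ⇒ T₂ = 382×(7.32)^0.400 = 848 K; V₂ = 11.5 L.
For an ideal gas ΔU = nCvΔT with Cv = (3/2)R = 12.5 J/(mol·K).
ΔU = 1.07×12.5×(848−382) = 6210 J.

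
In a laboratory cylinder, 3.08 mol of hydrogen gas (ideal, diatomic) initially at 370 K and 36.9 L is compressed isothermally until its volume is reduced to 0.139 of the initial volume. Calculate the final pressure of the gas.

P₁ = nRT₁/V₁ = 3.08×8.314×370/36.9 = 257 kPa.
Isothermal: T stays 370 K; PV = const ⇒ V₂ = 5.13 L, P₂ = 1850 kPa.

1850 kPa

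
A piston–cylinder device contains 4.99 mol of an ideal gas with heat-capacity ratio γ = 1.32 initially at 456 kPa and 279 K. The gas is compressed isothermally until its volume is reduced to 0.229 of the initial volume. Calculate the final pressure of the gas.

1990 kPa

V₁ = nRT₁/P₁ = 4.99×8.314×279/456 = 25.4 L.
Isothermal: T stays 279 K; PV = const ⇒ V₂ = 5.81 L, P₂ = 1990 kPa.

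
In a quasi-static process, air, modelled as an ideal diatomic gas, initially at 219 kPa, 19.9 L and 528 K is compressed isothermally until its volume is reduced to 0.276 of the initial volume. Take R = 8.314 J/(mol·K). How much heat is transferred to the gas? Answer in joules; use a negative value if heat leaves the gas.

-5610 J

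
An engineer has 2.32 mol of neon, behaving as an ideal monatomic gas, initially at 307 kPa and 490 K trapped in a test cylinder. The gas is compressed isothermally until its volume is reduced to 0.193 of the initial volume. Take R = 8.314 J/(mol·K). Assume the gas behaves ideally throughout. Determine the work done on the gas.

15500 J

V₁ = nRT₁/P₁ = 2.32×8.314×490/307 = 30.8 L.
Isothermal: T stays 490 K; PV = const ⇒ V₂ = 5.94 L, P₂ = 1590 kPa.
W = nRT ln(V₂/V₁) = 2.32×8.314×490×ln(0.193) = -15500 J.
Work done on the gas = −W_by = 15500 J.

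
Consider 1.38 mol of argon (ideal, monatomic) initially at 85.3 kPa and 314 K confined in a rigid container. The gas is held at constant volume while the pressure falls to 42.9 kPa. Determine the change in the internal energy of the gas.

-2690 J

V₁ = nRT₁/P₁ = 1.38×8.314×314/85.3 = 42.2 L.
Isochoric: V stays 42.2 L; P/T = const ⇒ T₂ = 158 K, P₂ = 42.9 kPa.
For an ideal gas ΔU = nCvΔT with Cv = (3/2)R = 12.5 J/(mol·K).
ΔU = 1.38×12.5×(158−314) = -2690 J.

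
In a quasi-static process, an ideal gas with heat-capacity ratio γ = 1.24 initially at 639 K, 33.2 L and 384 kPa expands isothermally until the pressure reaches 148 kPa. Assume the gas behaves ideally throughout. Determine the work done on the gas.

n = P₁V₁/(RT₁) = 384×33.2/(8.314×639) = 2.40 mol.
Isothermal: T stays 639 K; PV = const ⇒ V₂ = 86.1 L, P₂ = 148 kPa.
W = nRT ln(V₂/V₁) = 2.40×8.314×639×ln(2.59) = 12200 J.
Work done on the gas = −W_by = -12200 J.

-12200 J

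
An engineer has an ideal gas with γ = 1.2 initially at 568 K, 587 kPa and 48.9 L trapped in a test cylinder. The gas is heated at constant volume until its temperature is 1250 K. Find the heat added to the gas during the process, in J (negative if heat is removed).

172000 J

n = P₁V₁/(RT₁) = 587×48.9/(8.314×568) = 6.08 mol.
Isochoric: V stays 48.9 L; P/T = const ⇒ T₂ = 1250 K, P₂ = 1290 kPa.
W = 0 (no volume change).
ΔU = nCvΔT = 6.08×41.6×(1250−568) = 172000 J.
Q = ΔU = 172000 J.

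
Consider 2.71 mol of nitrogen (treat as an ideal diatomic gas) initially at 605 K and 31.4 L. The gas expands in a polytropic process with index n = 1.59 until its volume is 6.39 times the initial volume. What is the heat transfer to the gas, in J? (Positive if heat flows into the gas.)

-7300 J

P₁ = nRT₁/V₁ = 2.71×8.314×605/31.4 = 434 kPa.
Polytropic n=1.59: T₂ = T₁(V₁/V₂)^(n−1) = 605×(0.156)^0.59 = 203 K; P₂ = P₁(V₁/V₂)^n = 22.7 kPa.
W = (P₁V₁−P₂V₂)/(n−1) = (434×31.4−22.7×201)/0.59 = 15400 J.
ΔU = nCvΔT = 2.71×20.8×(203−605) = -22700 J.
Q = ΔU + W = -7300 J.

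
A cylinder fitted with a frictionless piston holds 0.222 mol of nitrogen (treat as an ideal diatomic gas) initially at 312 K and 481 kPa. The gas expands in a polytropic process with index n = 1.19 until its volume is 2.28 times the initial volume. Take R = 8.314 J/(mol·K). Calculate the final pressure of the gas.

180 kPa

V₁ = nRT₁/P₁ = 0.222×8.314×312/481 = 1.20 L.
Polytropic n=1.19: T₂ = T₁(V₁/V₂)^(n−1) = 312×(0.439)^0.19 = 267 K; P₂ = P₁(V₁/V₂)^n = 180 kPa.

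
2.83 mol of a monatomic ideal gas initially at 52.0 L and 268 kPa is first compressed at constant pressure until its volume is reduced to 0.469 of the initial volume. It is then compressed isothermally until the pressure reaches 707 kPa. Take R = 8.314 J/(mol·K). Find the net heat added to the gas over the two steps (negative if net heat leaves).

T₁ = P₁V₁/(nR) = 268×52.0/(2.83×8.314) = 592 K.
Step 1 — Isobaric: P stays 268 kPa; V/T = const ⇒ T₂ = 278 K, V₂ = 24.4 L.
W = PΔV = 268×(24.4−52.0) kPa·L = -7400 J.
ΔU = nCvΔT = 2.83×12.5×(278−592) = -11100 J.
Q = ΔU + W = nCpΔT = -18500 J.
State after step 1: P = 268 kPa, V = 24.4 L, T = 278 K.
Step 2 — Isothermal: T stays 278 K; PV = const ⇒ V₂ = 9.24 L, P₂ = 707 kPa.
ΔU = 0 (ideal gas, T constant).
W = nRT ln(V₂/V₁) = 2.83×8.314×278×ln(0.379) = -6340 J.
Q = ΔU + W = -6340 J.
Net over both steps: W = -13700 J, Q = -24800 J, ΔU = -11100 J.

-24800 J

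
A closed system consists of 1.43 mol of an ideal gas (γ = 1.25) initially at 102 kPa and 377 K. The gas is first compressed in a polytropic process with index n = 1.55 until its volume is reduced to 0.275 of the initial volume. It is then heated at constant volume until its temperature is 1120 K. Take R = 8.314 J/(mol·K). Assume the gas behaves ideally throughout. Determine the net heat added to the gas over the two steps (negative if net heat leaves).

V₁ = nRT₁/P₁ = 1.43×8.314×377/102 = 43.9 L.
Step 1 — Polytropic n=1.55: T₂ = T₁(V₁/V₂)^(n−1) = 377×(3.64)^0.55 = 767 K; P₂ = P₁(V₁/V₂)^n = 754 kPa.
W = (P₁V₁−P₂V₂)/(n−1) = (102×43.9−754×12.1)/0.55 = -8430 J.
ΔU = nCvΔT = 1.43×33.3×(767−377) = 18500 J.
Q = ΔU + W = 10100 J.
State after step 1: P = 754 kPa, V = 12.1 L, T = 767 K.
Step 2 — Isochoric: V stays 12.1 L; P/T = const ⇒ T₂ = 1120 K, P₂ = 1100 kPa.
W = 0 (no volume change).
ΔU = nCvΔT = 1.43×33.3×(1120−767) = 16800 J.
Q = ΔU = 16800 J.
Net over both steps: W = -8430 J, Q = 26900 J, ΔU = 35300 J.

26900 J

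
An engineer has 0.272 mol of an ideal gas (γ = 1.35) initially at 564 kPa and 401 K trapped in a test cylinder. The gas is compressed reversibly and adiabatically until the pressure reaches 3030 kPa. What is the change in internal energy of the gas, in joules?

1420 J

V₁ = nRT₁/P₁ = 0.272×8.314×401/564 = 1.61 L.
Adiabatic: T₂/T₁ = (P₂/P₁)^((γ−1)/γ) ⇒ T₂ = 401×(5.37)^0.259 = 620 K; V₂ = 0.463 L.
For an ideal gas ΔU = nCvΔT with Cv = R/(γ−1) = 23.8 J/(mol·K).
ΔU = 0.272×23.8×(620−401) = 1420 J.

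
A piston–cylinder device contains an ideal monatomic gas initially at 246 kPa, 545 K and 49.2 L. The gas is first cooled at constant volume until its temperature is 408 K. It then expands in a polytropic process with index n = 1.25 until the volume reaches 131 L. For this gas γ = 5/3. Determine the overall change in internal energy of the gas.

n = P₁V₁/(RT₁) = 246×49.2/(8.314×545) = 2.67 mol.
Step 1 — Isochoric: V stays 49.2 L; P/T = const ⇒ T₂ = 408 K, P₂ = 184 kPa.
W = 0 (no volume change).
ΔU = nCvΔT = 2.67×12.5×(408−545) = -4560 J.
Q = ΔU = -4560 J.
State after step 1: P = 184 kPa, V = 49.2 L, T = 408 K.
Step 2 — Polytropic n=1.25: T₂ = T₁(V₁/V₂)^(n−1) = 408×(0.376)^0.25 = 319 K; P₂ = P₁(V₁/V₂)^n = 54.1 kPa.
W = (P₁V₁−P₂V₂)/(n−1) = (184×49.2−54.1×131)/0.25 = 7870 J.
ΔU = nCvΔT = 2.67×12.5×(319−408) = -2950 J.
Q = ΔU + W = 4920 J.
Net over both steps: W = 7870 J, Q = 355 J, ΔU = -7520 J.

-7520 J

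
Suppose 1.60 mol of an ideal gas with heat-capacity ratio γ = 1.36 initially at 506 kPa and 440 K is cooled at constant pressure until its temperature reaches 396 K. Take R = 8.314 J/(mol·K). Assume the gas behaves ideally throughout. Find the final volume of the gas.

V₁ = nRT₁/P₁ = 1.60×8.314×440/506 = 11.6 L.
Isobaric: P stays 506 kPa; V/T = const ⇒ T₂ = 396 K, V₂ = 10.4 L.

10.4 L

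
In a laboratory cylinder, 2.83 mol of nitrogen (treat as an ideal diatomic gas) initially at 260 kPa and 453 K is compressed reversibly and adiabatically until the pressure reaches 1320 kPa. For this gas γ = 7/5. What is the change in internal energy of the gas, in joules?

15700 J

V₁ = nRT₁/P₁ = 2.83×8.314×453/260 = 41.0 L.
Adiabatic: T₂/T₁ = (P₂/P₁)^((γ−1)/γ) ⇒ T₂ = 453×(5.08)^0.286 = 721 K; V₂ = 12.8 L.
For an ideal gas ΔU = nCvΔT with Cv = (5/2)R = 20.8 J/(mol·K).
ΔU = 2.83×20.8×(721−453) = 15700 J.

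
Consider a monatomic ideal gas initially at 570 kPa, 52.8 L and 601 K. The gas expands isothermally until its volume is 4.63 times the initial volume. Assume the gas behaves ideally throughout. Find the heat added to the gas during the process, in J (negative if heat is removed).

46100 J

n = P₁V₁/(RT₁) = 570×52.8/(8.314×601) = 6.02 mol.
Isothermal: T stays 601 K; PV = const ⇒ V₂ = 244 L, P₂ = 123 kPa.
ΔU = 0 (ideal gas, T constant).
W = nRT ln(V₂/V₁) = 6.02×8.314×601×ln(4.63) = 46100 J.
Q = ΔU + W = 46100 J.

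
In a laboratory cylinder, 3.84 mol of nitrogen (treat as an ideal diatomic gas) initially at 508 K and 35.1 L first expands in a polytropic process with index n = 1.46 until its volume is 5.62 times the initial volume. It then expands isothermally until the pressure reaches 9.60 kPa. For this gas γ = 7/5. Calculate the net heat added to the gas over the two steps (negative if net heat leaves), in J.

P₁ = nRT₁/V₁ = 3.84×8.314×508/35.1 = 462 kPa.
Step 1 — Polytropic n=1.46: T₂ = T₁(V₁/V₂)^(n−1) = 508×(0.178)^0.46 = 230 K; P₂ = P₁(V₁/V₂)^n = 37.2 kPa.
W = (P₁V₁−P₂V₂)/(n−1) = (462×35.1−37.2×197)/0.46 = 19300 J.
ΔU = nCvΔT = 3.84×20.8×(230−508) = -22200 J.
Q = ΔU + W = -2900 J.
State after step 1: P = 37.2 kPa, V = 197 L, T = 230 K.
Step 2 — Isothermal: T stays 230 K; PV = const ⇒ V₂ = 764 L, P₂ = 9.60 kPa.
ΔU = 0 (ideal gas, T constant).
W = nRT ln(V₂/V₁) = 3.84×8.314×230×ln(3.87) = 9920 J.
Q = ΔU + W = 9920 J.
Net over both steps: W = 29200 J, Q = 7020 J, ΔU = -22200 J.

7020 J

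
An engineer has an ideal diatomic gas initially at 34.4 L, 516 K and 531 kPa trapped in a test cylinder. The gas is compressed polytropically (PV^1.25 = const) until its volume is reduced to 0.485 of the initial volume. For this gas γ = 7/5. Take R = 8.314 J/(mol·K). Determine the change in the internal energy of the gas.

9060 J

n = P₁V₁/(RT₁) = 531×34.4/(8.314×516) = 4.26 mol.
Polytropic n=1.25: T₂ = T₁(V₁/V₂)^(n−1) = 516×(2.06)^0.25 = 618 K; P₂ = P₁(V₁/V₂)^n = 1310 kPa.
For an ideal gas ΔU = nCvΔT with Cv = (5/2)R = 20.8 J/(mol·K).
ΔU = 4.26×20.8×(618−516) = 9060 J.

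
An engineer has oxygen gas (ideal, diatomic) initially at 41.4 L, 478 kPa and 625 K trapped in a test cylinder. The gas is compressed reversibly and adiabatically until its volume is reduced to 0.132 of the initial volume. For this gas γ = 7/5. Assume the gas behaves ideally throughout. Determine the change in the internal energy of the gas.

n = P₁V₁/(RT₁) = 478×41.4/(8.314×625) = 3.81 mol.
Adiabatic: TV^(γ−1) = const ⇒ T₂ = 625×(7.58)^0.400 = 1400 K; PV^γ = const ⇒ P₂ = 8140 kPa.
For an ideal gas ΔU = nCvΔT with Cv = (5/2)R = 20.8 J/(mol·K).
ΔU = 3.81×20.8×(1400−625) = 61700 J.

61700 J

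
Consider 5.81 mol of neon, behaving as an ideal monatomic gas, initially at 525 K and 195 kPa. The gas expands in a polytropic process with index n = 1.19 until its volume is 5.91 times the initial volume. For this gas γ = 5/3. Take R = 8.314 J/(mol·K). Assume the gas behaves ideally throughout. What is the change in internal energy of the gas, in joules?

-10900 J

V₁ = nRT₁/P₁ = 5.81×8.314×525/195 = 130 L.
Polytropic n=1.19: T₂ = T₁(V₁/V₂)^(n−1) = 525×(0.169)^0.19 = 375 K; P₂ = P₁(V₁/V₂)^n = 23.5 kPa.
For an ideal gas ΔU = nCvΔT with Cv = (3/2)R = 12.5 J/(mol·K).
ΔU = 5.81×12.5×(375−525) = -10900 J.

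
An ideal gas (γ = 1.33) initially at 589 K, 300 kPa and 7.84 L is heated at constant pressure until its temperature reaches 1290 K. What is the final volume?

17.2 L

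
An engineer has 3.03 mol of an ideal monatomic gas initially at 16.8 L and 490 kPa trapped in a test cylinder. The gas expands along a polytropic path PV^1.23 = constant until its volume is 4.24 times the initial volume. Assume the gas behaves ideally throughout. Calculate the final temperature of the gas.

T₁ = P₁V₁/(nR) = 490×16.8/(3.03×8.314) = 327 K.
Polytropic n=1.23: T₂ = T₁(V₁/V₂)^(n−1) = 327×(0.236)^0.23 = 234 K; P₂ = P₁(V₁/V₂)^n = 82.9 kPa.

234 K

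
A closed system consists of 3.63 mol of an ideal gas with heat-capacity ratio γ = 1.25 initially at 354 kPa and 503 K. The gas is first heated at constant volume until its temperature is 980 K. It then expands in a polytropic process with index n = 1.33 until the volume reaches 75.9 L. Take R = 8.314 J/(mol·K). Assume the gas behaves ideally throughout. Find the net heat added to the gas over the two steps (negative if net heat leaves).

52700 J

V₁ = nRT₁/P₁ = 3.63×8.314×503/354 = 42.9 L.
Step 1 — Isochoric: V stays 42.9 L; P/T = const ⇒ T₂ = 980 K, P₂ = 690 kPa.
W = 0 (no volume change).
ΔU = nCvΔT = 3.63×33.3×(980−503) = 57600 J.
Q = ΔU = 57600 J.
State after step 1: P = 690 kPa, V = 42.9 L, T = 980 K.
Step 2 — Polytropic n=1.33: T₂ = T₁(V₁/V₂)^(n−1) = 980×(0.565)^0.33 = 812 K; P₂ = P₁(V₁/V₂)^n = 323 kPa.
W = (P₁V₁−P₂V₂)/(n−1) = (690×42.9−323×75.9)/0.33 = 15400 J.
ΔU = nCvΔT = 3.63×33.3×(812−980) = -20300 J.
Q = ΔU + W = -4930 J.
Net over both steps: W = 15400 J, Q = 52700 J, ΔU = 37300 J.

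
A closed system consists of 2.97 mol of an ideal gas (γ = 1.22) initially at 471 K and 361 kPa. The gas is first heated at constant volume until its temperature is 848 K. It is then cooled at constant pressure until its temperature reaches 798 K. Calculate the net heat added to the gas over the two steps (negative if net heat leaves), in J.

V₁ = nRT₁/P₁ = 2.97×8.314×471/361 = 32.2 L.
Step 1 — Isochoric: V stays 32.2 L; P/T = const ⇒ T₂ = 848 K, P₂ = 650 kPa.
W = 0 (no volume change).
ΔU = nCvΔT = 2.97×37.8×(848−471) = 42300 J.
Q = ΔU = 42300 J.
State after step 1: P = 650 kPa, V = 32.2 L, T = 848 K.
Step 2 — Isobaric: P stays 650 kPa; V/T = const ⇒ T₂ = 798 K, V₂ = 30.3 L.
W = PΔV = 650×(30.3−32.2) kPa·L = -1230 J.
ΔU = nCvΔT = 2.97×37.8×(798−848) = -5610 J.
Q = ΔU + W = nCpΔT = -6850 J.
Net over both steps: W = -1230 J, Q = 35500 J, ΔU = 36700 J.

35500 J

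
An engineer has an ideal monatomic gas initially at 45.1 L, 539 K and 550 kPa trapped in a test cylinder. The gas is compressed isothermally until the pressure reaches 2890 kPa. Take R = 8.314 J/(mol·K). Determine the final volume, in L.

Isothermal: T stays 539 K; PV = const ⇒ V₂ = 8.58 L, P₂ = 2890 kPa.

8.58 L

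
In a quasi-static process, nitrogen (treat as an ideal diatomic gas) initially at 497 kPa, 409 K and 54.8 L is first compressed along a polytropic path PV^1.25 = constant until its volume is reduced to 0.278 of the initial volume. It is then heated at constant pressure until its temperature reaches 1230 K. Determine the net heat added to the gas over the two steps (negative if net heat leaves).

n = P₁V₁/(RT₁) = 497×54.8/(8.314×409) = 8.01 mol.
Step 1 — Polytropic n=1.25: T₂ = T₁(V₁/V₂)^(n−1) = 409×(3.60)^0.25 = 563 K; P₂ = P₁(V₁/V₂)^n = 2460 kPa.
W = (P₁V₁−P₂V₂)/(n−1) = (497×54.8−2460×15.2)/0.25 = -41100 J.
ΔU = nCvΔT = 8.01×20.8×(563−409) = 25700 J.
Q = ΔU + W = -15400 J.
State after step 1: P = 2460 kPa, V = 15.2 L, T = 563 K.
Step 2 — Isobaric: P stays 2460 kPa; V/T = const ⇒ T₂ = 1230 K, V₂ = 33.3 L.
W = PΔV = 2460×(33.3−15.2) kPa·L = 44400 J.
ΔU = nCvΔT = 8.01×20.8×(1230−563) = 111000 J.
Q = ΔU + W = nCpΔT = 155000 J.
Net over both steps: W = 3310 J, Q = 140000 J, ΔU = 137000 J.

140000 J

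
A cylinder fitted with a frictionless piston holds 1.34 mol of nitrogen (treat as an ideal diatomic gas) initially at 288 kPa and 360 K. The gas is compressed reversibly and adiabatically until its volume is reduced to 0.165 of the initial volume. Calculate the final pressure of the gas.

3590 kPa

V₁ = nRT₁/P₁ = 1.34×8.314×360/288 = 13.9 L.
Adiabatic: TV^(γ−1) = const ⇒ T₂ = 360×(6.06)^0.400 = 740 K; PV^γ = const ⇒ P₂ = 3590 kPa.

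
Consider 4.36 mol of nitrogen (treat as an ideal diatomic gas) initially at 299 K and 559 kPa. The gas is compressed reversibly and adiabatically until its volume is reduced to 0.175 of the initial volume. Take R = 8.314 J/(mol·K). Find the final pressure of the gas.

6410 kPa

V₁ = nRT₁/P₁ = 4.36×8.314×299/559 = 19.4 L.
Adiabatic: TV^(γ−1) = const ⇒ T₂ = 299×(5.71)^0.400 = 600 K; PV^γ = const ⇒ P₂ = 6410 kPa.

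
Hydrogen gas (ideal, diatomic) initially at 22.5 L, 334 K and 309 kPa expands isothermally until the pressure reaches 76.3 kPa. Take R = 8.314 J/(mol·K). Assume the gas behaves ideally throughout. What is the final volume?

91.1 L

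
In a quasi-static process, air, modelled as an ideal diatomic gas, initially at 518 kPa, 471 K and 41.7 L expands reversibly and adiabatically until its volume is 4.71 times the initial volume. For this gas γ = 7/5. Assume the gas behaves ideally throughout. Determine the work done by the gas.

n = P₁V₁/(RT₁) = 518×41.7/(8.314×471) = 5.52 mol.
Adiabatic: TV^(γ−1) = const ⇒ T₂ = 471×(0.212)^0.400 = 253 K; PV^γ = const ⇒ P₂ = 59.2 kPa.
ΔU = nCvΔT = 5.52×20.8×(253−471) = -24900 J.
Q = 0 for an adiabatic process, so W = −ΔU = 24900 J.

24900 J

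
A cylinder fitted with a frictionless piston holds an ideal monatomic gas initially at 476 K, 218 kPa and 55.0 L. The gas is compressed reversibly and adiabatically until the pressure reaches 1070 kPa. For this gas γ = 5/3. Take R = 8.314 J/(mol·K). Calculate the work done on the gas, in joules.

16000 J

n = P₁V₁/(RT₁) = 218×55.0/(8.314×476) = 3.03 mol.
Adiabatic: T₂/T₁ = (P₂/P₁)^((γ−1)/γ) ⇒ T₂ = 476×(4.91)^0.400 = 899 K; V₂ = 21.2 L.
ΔU = nCvΔT = 3.03×12.5×(899−476) = 16000 J.
Q = 0 for an adiabatic process, so W = −ΔU = -16000 J.
Work done on the gas = −W_by = 16000 J.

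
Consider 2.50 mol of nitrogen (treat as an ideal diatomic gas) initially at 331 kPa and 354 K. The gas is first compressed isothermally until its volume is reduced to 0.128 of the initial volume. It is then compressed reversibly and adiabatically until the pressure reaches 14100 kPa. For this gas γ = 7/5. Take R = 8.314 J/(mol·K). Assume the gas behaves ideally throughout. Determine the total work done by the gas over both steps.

-26600 J

V₁ = nRT₁/P₁ = 2.50×8.314×354/331 = 22.2 L.
Step 1 — Isothermal: T stays 354 K; PV = const ⇒ V₂ = 2.85 L, P₂ = 2590 kPa.
ΔU = 0 (ideal gas, T constant).
W = nRT ln(V₂/V₁) = 2.50×8.314×354×ln(0.128) = -15100 J.
Q = ΔU + W = -15100 J.
State after step 1: P = 2590 kPa, V = 2.85 L, T = 354 K.
Step 2 — Adiabatic: T₂/T₁ = (P₂/P₁)^((γ−1)/γ) ⇒ T₂ = 354×(5.45)^0.286 = 575 K; V₂ = 0.847 L.
ΔU = nCvΔT = 2.50×20.8×(575−354) = 11500 J.
Q = 0 for an adiabatic process, so W = −ΔU = -11500 J.
Net over both steps: W = -26600 J, Q = -15100 J, ΔU = 11500 J.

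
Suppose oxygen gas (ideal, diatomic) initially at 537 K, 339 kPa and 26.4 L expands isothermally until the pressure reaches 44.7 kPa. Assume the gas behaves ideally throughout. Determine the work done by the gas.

n = P₁V₁/(RT₁) = 339×26.4/(8.314×537) = 2.00 mol.
Isothermal: T stays 537 K; PV = const ⇒ V₂ = 200 L, P₂ = 44.7 kPa.
W = nRT ln(V₂/V₁) = 2.00×8.314×537×ln(7.58) = 18100 J.

18100 J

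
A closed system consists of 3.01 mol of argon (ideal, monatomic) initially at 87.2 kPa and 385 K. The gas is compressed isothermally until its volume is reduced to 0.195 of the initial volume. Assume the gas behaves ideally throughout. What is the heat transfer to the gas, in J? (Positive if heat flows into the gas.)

-15800 J

V₁ = nRT₁/P₁ = 3.01×8.314×385/87.2 = 110 L.
Isothermal: T stays 385 K; PV = const ⇒ V₂ = 21.5 L, P₂ = 447 kPa.
ΔU = 0 (ideal gas, T constant).
W = nRT ln(V₂/V₁) = 3.01×8.314×385×ln(0.195) = -15800 J.
Q = ΔU + W = -15800 J.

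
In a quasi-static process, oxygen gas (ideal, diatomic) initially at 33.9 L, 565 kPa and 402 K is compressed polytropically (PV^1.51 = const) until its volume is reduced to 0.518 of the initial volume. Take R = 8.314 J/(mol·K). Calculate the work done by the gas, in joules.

-15000 J

n = P₁V₁/(RT₁) = 565×33.9/(8.314×402) = 5.73 mol.
Polytropic n=1.51: T₂ = T₁(V₁/V₂)^(n−1) = 402×(1.93)^0.51 = 562 K; P₂ = P₁(V₁/V₂)^n = 1530 kPa.
W = (P₁V₁−P₂V₂)/(n−1) = (565×33.9−1530×17.6)/0.51 = -15000 J.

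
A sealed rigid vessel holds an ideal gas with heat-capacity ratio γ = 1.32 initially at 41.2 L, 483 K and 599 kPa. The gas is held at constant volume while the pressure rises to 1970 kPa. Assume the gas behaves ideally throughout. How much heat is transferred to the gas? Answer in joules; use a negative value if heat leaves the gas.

n = P₁V₁/(RT₁) = 599×41.2/(8.314×483) = 6.15 mol.
Isochoric: V stays 41.2 L; P/T = const ⇒ T₂ = 1590 K, P₂ = 1970 kPa.
W = 0 (no volume change).
ΔU = nCvΔT = 6.15×26.0×(1590−483) = 177000 J.
Q = ΔU = 177000 J.

177000 J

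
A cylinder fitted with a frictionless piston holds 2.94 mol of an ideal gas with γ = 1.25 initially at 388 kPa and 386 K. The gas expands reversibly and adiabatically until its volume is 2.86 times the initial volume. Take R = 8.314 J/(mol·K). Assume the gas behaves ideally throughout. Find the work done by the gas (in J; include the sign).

V₁ = nRT₁/P₁ = 2.94×8.314×386/388 = 24.3 L.
Adiabatic: TV^(γ−1) = const ⇒ T₂ = 386×(0.350)^0.250 = 297 K; PV^γ = const ⇒ P₂ = 104 kPa.
ΔU = nCvΔT = 2.94×33.3×(297−386) = -8720 J.
Q = 0 for an adiabatic process, so W = −ΔU = 8720 J.

8720 J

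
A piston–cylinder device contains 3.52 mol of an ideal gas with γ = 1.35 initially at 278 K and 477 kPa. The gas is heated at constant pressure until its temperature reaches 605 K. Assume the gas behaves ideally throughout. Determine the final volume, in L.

V₁ = nRT₁/P₁ = 3.52×8.314×278/477 = 17.1 L.
Isobaric: P stays 477 kPa; V/T = const ⇒ T₂ = 605 K, V₂ = 37.1 L.

37.1 L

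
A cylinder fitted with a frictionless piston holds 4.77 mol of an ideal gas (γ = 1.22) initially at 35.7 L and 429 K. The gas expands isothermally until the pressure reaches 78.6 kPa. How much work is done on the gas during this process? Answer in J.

-30700 J

P₁ = nRT₁/V₁ = 4.77×8.314×429/35.7 = 477 kPa.
Isothermal: T stays 429 K; PV = const ⇒ V₂ = 216 L, P₂ = 78.6 kPa.
W = nRT ln(V₂/V₁) = 4.77×8.314×429×ln(6.06) = 30700 J.
Work done on the gas = −W_by = -30700 J.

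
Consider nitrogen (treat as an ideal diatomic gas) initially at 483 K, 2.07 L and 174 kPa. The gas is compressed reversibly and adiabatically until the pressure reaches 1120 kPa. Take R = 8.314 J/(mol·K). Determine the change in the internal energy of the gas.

n = P₁V₁/(RT₁) = 174×2.07/(8.314×483) = 0.0897 mol.
Adiabatic: T₂/T₁ = (P₂/P₁)^((γ−1)/γ) ⇒ T₂ = 483×(6.44)^0.286 = 822 K; V₂ = 0.547 L.
For an ideal gas ΔU = nCvΔT with Cv = (5/2)R = 20.8 J/(mol·K).
ΔU = 0.0897×20.8×(822−483) = 632 J.

632 J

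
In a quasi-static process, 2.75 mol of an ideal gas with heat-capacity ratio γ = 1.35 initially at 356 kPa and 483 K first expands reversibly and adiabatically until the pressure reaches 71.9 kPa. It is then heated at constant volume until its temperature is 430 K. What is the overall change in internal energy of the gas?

V₁ = nRT₁/P₁ = 2.75×8.314×483/356 = 31.0 L.
Step 1 — Adiabatic: T₂/T₁ = (P₂/P₁)^((γ−1)/γ) ⇒ T₂ = 483×(0.202)^0.259 = 319 K; V₂ = 101 L.
ΔU = nCvΔT = 2.75×23.8×(319−483) = -10700 J.
Q = 0 for an adiabatic process, so W = −ΔU = 10700 J.
State after step 1: P = 71.9 kPa, V = 101 L, T = 319 K.
Step 2 — Isochoric: V stays 101 L; P/T = const ⇒ T₂ = 430 K, P₂ = 96.9 kPa.
W = 0 (no volume change).
ΔU = nCvΔT = 2.75×23.8×(430−319) = 7250 J.
Q = ΔU = 7250 J.
Net over both steps: W = 10700 J, Q = 7250 J, ΔU = -3460 J.

-3460 J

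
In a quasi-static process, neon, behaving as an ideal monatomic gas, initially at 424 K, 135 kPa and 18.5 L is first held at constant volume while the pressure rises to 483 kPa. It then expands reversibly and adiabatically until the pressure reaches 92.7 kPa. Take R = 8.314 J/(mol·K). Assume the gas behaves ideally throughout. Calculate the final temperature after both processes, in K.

784 K

n = P₁V₁/(RT₁) = 135×18.5/(8.314×424) = 0.708 mol.
Step 1 — Isochoric: V stays 18.5 L; P/T = const ⇒ T₂ = 1520 K, P₂ = 483 kPa.
W = 0 (no volume change).
ΔU = nCvΔT = 0.708×12.5×(1520−424) = 9660 J.
Q = ΔU = 9660 J.
State after step 1: P = 483 kPa, V = 18.5 L, T = 1520 K.
Step 2 — Adiabatic: T₂/T₁ = (P₂/P₁)^((γ−1)/γ) ⇒ T₂ = 1520×(0.192)^0.400 = 784 K; V₂ = 49.8 L.
ΔU = nCvΔT = 0.708×12.5×(784−1520) = -6480 J.
Q = 0 for an adiabatic process, so W = −ΔU = 6480 J.
Net over both steps: W = 6480 J, Q = 9660 J, ΔU = 3180 J.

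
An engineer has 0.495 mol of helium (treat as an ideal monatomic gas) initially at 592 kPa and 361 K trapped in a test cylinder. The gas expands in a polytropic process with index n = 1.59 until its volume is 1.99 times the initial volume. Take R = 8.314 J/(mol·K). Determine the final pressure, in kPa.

198 kPa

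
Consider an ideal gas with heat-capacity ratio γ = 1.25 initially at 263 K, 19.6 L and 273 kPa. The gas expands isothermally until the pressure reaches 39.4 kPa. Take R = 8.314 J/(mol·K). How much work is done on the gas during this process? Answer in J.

-10400 J

n = P₁V₁/(RT₁) = 273×19.6/(8.314×263) = 2.45 mol.
Isothermal: T stays 263 K; PV = const ⇒ V₂ = 136 L, P₂ = 39.4 kPa.
W = nRT ln(V₂/V₁) = 2.45×8.314×263×ln(6.93) = 10400 J.
Work done on the gas = −W_by = -10400 J.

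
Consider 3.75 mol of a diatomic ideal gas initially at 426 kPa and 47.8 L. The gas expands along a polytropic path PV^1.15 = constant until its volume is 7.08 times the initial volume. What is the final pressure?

T₁ = P₁V₁/(nR) = 426×47.8/(3.75×8.314) = 653 K.
Polytropic n=1.15: T₂ = T₁(V₁/V₂)^(n−1) = 653×(0.141)^0.15 = 487 K; P₂ = P₁(V₁/V₂)^n = 44.9 kPa.

44.9 kPa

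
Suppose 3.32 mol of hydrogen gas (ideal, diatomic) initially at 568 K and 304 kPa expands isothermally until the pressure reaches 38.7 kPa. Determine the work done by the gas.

V₁ = nRT₁/P₁ = 3.32×8.314×568/304 = 51.6 L.
Isothermal: T stays 568 K; PV = const ⇒ V₂ = 405 L, P₂ = 38.7 kPa.
W = nRT ln(V₂/V₁) = 3.32×8.314×568×ln(7.86) = 32300 J.

32300 J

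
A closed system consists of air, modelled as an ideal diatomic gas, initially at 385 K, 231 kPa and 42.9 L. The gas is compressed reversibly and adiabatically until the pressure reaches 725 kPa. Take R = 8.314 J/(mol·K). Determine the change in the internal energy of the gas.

9580 J

n = P₁V₁/(RT₁) = 231×42.9/(8.314×385) = 3.10 mol.
Adiabatic: T₂/T₁ = (P₂/P₁)^((γ−1)/γ) ⇒ T₂ = 385×(3.14)^0.286 = 534 K; V₂ = 19.0 L.
For an ideal gas ΔU = nCvΔT with Cv = (5/2)R = 20.8 J/(mol·K).
ΔU = 3.10×20.8×(534−385) = 9580 J.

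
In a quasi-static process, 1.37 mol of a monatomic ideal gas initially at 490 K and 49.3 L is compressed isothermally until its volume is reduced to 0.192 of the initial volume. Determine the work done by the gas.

-9210 J

P₁ = nRT₁/V₁ = 1.37×8.314×490/49.3 = 113 kPa.
Isothermal: T stays 490 K; PV = const ⇒ V₂ = 9.47 L, P₂ = 590 kPa.
W = nRT ln(V₂/V₁) = 1.37×8.314×490×ln(0.192) = -9210 J.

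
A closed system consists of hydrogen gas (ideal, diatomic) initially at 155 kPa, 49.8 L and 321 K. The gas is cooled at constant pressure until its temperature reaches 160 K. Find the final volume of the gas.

Isobaric: P stays 155 kPa; V/T = const ⇒ T₂ = 160 K, V₂ = 24.8 L.

24.8 L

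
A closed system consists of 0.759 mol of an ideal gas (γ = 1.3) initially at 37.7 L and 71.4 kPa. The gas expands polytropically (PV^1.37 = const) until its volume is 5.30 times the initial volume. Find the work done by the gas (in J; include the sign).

T₁ = P₁V₁/(nR) = 71.4×37.7/(0.759×8.314) = 427 K.
Polytropic n=1.37: T₂ = T₁(V₁/V₂)^(n−1) = 427×(0.189)^0.37 = 230 K; P₂ = P₁(V₁/V₂)^n = 7.27 kPa.
W = (P₁V₁−P₂V₂)/(n−1) = (71.4×37.7−7.27×200)/0.37 = 3350 J.

3350 J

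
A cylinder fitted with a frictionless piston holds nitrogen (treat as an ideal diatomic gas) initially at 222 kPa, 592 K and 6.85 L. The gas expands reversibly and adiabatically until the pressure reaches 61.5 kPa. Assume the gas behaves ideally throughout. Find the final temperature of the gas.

410 K

Adiabatic: T₂/T₁ = (P₂/P₁)^((γ−1)/γ) ⇒ T₂ = 592×(0.277)^0.286 = 410 K; V₂ = 17.1 L.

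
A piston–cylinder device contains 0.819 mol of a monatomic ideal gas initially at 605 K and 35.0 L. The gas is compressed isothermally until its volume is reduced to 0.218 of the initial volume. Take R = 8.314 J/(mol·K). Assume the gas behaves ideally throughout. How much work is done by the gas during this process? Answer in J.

P₁ = nRT₁/V₁ = 0.819×8.314×605/35.0 = 118 kPa.
Isothermal: T stays 605 K; PV = const ⇒ V₂ = 7.63 L, P₂ = 540 kPa.
W = nRT ln(V₂/V₁) = 0.819×8.314×605×ln(0.218) = -6280 J.

-6280 J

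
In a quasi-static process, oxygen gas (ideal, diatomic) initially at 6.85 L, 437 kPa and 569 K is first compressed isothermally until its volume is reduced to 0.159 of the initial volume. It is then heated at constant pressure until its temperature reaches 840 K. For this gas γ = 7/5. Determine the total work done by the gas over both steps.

-4080 J

n = P₁V₁/(RT₁) = 437×6.85/(8.314×569) = 0.633 mol.
Step 1 — Isothermal: T stays 569 K; PV = const ⇒ V₂ = 1.09 L, P₂ = 2750 kPa.
ΔU = 0 (ideal gas, T constant).
W = nRT ln(V₂/V₁) = 0.633×8.314×569×ln(0.159) = -5500 J.
Q = ΔU + W = -5500 J.
State after step 1: P = 2750 kPa, V = 1.09 L, T = 569 K.
Step 2 — Isobaric: P stays 2750 kPa; V/T = const ⇒ T₂ = 840 K, V₂ = 1.61 L.
W = PΔV = 2750×(1.61−1.09) kPa·L = 1430 J.
ΔU = nCvΔT = 0.633×20.8×(840−569) = 3560 J.
Q = ΔU + W = nCpΔT = 4990 J.
Net over both steps: W = -4080 J, Q = -515 J, ΔU = 3560 J.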